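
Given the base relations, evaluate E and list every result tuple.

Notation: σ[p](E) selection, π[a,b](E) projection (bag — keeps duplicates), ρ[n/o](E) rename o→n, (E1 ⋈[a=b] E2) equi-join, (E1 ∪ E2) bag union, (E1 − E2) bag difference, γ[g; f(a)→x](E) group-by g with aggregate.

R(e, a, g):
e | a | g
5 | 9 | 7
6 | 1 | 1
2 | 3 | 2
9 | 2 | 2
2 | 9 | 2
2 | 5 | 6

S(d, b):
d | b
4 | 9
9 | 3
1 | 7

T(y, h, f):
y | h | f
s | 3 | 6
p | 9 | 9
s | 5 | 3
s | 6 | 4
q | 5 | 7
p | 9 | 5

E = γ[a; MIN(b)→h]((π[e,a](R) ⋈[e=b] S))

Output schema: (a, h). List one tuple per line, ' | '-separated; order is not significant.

Per-node cardinality:
  R → 6
  π[e,a](R) → 6
  S → 3
  (π[e,a](R) ⋈[e=b] S) → 1
  γ[a; MIN(b)→h]((π[e,a](R) ⋈[e=b] S)) → 1

== RESULT ==
a | h
2 | 9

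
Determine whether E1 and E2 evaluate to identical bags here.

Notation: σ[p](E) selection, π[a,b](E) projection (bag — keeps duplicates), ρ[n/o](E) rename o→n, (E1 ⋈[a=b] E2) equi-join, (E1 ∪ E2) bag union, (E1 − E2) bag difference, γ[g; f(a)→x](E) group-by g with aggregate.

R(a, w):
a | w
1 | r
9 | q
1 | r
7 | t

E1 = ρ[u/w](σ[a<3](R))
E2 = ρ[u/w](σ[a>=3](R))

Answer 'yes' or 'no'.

E1 per-node cardinality:
  R → 4
  σ[a<3](R) → 2
  ρ[u/w](σ[a<3](R)) → 2
E2 per-node cardinality:
  R → 4
  σ[a>=3](R) → 2
  ρ[u/w](σ[a>=3](R)) → 2

E1 result:
a | u
1 | r
1 | r
E2 result:
a | u
7 | t
9 | q
Witness: (1, 'r') appears 2× in E1 but 0× in E2.

no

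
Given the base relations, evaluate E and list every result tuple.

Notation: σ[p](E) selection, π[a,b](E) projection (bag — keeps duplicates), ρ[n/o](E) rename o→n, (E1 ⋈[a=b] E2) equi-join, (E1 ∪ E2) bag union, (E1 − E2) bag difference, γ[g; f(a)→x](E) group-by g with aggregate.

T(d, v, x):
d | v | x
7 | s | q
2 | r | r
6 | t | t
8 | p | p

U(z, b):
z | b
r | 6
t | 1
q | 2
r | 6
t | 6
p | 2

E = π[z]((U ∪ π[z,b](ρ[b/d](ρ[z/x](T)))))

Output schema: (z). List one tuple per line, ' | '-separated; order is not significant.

Subexpression sizes:
  U → 6
  T → 4
  ρ[z/x](T) → 4
  ρ[b/d](ρ[z/x](T)) → 4
  π[z,b](ρ[b/d](ρ[z/x](T))) → 4
  (U ∪ π[z,b](ρ[b/d](ρ[z/x](T)))) → 10
  π[z]((U ∪ π[z,b](ρ[b/d](ρ[z/x](T))))) → 10

== RESULT ==
z
p
p
q
q
r
r
r
t
t
t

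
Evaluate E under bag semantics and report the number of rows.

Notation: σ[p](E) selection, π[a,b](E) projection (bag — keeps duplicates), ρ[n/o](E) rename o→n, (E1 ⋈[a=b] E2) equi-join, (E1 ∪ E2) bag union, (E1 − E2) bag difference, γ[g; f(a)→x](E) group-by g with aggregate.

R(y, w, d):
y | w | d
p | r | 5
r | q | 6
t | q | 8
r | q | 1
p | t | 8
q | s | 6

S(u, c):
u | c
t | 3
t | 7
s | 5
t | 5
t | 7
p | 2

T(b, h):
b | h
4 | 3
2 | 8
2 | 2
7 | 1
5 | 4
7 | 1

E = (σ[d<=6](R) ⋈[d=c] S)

Row counts bottom-up:
  R → 6
  σ[d<=6](R) → 4
  S → 6
  (σ[d<=6](R) ⋈[d=c] S) → 2

|E| = 2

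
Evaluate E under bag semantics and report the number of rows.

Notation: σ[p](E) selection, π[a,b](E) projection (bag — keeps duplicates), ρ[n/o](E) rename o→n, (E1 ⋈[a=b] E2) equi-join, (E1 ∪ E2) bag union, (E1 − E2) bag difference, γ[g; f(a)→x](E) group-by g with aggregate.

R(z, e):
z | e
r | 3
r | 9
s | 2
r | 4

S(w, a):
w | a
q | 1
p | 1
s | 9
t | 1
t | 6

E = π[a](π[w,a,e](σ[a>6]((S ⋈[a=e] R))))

Stepwise |·|:
  S → 5
  R → 4
  (S ⋈[a=e] R) → 1
  σ[a>6]((S ⋈[a=e] R)) → 1
  π[w,a,e](σ[a>6]((S ⋈[a=e] R))) → 1
  π[a](π[w,a,e](σ[a>6]((S ⋈[a=e] R)))) → 1

|E| = 1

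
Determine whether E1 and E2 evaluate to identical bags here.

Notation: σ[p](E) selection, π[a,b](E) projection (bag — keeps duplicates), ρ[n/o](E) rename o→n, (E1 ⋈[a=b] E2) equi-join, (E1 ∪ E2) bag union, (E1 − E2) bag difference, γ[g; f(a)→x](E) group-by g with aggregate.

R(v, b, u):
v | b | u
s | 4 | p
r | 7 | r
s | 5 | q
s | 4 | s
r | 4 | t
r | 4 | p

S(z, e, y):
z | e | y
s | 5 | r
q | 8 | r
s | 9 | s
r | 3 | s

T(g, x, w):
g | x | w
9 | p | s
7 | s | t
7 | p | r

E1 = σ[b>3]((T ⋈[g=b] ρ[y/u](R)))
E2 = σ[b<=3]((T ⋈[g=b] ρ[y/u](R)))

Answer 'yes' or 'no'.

E1 subexpression sizes:
  T → 3
  R → 6
  ρ[y/u](R) → 6
  (T ⋈[g=b] ρ[y/u](R)) → 2
  σ[b>3]((T ⋈[g=b] ρ[y/u](R))) → 2
E2 subexpression sizes:
  T → 3
  R → 6
  ρ[y/u](R) → 6
  (T ⋈[g=b] ρ[y/u](R)) → 2
  σ[b<=3]((T ⋈[g=b] ρ[y/u](R))) → 0

E1 result:
g | x | w | v | b | y
7 | p | r | r | 7 | r
7 | s | t | r | 7 | r
E2 result:
g | x | w | v | b | y
(0 rows)
Witness: (7, 'p', 'r', 'r', 7, 'r') appears 1× in E1 but 0× in E2.

no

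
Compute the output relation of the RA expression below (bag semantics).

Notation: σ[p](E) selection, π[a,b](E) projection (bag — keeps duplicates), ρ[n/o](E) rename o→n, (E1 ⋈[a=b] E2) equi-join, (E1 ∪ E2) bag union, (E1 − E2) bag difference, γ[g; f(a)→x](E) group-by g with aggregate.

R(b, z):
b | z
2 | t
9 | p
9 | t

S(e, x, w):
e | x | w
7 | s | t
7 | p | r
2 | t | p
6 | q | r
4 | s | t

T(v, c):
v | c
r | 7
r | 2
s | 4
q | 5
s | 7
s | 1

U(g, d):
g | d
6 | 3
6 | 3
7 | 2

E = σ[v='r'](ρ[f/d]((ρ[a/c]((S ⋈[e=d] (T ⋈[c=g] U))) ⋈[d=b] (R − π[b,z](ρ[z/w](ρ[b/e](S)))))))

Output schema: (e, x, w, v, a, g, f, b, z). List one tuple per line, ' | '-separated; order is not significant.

Per-node cardinality:
  S → 5
  T → 6
  U → 3
  (T ⋈[c=g] U) → 2
  (S ⋈[e=d] (T ⋈[c=g] U)) → 2
  ρ[a/c]((S ⋈[e=d] (T ⋈[c=g] U))) → 2
  R → 3
  S → 5
  ρ[b/e](S) → 5
  ρ[z/w](ρ[b/e](S)) → 5
  π[b,z](ρ[z/w](ρ[b/e](S))) → 5
  (R − π[b,z](ρ[z/w](ρ[b/e](S)))) → 3
  (ρ[a/c]((S ⋈[e=d] (T ⋈[c=g] U))) ⋈[d=b] (R − π[b,z](ρ[z/w](ρ[b/e](S))))) → 2
  ρ[f/d]((ρ[a/c]((S ⋈[e=d] (T ⋈[c=g] U))) ⋈[d=b] (R − π[b,z](ρ[z/w](ρ[b/e](S)))))) → 2
  σ[v='r'](ρ[f/d]((ρ[a/c]((S ⋈[e=d] (T ⋈[c=g] U))) ⋈[d=b] (R − π[b,z](ρ[z/w](ρ[b/e](S))))))) → 1

== RESULT ==
e | x | w | v | a | g | f | b | z
2 | t | p | r | 7 | 7 | 2 | 2 | t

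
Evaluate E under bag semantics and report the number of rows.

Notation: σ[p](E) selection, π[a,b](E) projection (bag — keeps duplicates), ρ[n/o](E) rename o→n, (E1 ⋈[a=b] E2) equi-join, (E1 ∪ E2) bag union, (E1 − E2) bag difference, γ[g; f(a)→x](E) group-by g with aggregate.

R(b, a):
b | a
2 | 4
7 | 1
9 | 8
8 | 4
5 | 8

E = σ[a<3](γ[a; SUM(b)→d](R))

Row counts bottom-up:
  R → 5
  γ[a; SUM(b)→d](R) → 3
  σ[a<3](γ[a; SUM(b)→d](R)) → 1

|E| = 1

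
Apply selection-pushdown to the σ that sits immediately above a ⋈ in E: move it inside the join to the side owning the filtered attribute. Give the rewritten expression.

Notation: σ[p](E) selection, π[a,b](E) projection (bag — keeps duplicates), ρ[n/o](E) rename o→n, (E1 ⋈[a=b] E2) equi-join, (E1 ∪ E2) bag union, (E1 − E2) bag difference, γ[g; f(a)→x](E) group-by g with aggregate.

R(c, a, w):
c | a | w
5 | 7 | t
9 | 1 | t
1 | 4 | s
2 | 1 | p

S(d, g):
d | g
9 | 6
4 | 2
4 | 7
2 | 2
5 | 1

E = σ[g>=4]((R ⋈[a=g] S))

σ filters on g, owned by the right side.
E' = (R ⋈[a=g] σ[g>=4](S))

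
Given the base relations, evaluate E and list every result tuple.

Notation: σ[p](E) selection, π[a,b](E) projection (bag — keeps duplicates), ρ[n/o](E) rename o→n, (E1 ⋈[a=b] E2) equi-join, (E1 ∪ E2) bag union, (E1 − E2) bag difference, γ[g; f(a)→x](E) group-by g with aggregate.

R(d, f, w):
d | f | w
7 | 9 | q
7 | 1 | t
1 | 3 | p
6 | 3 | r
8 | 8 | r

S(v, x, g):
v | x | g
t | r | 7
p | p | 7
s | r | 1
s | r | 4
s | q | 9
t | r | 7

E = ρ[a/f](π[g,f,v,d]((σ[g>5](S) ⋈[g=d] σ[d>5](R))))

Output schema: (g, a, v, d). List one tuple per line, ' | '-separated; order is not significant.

Row counts bottom-up:
  S → 6
  σ[g>5](S) → 4
  R → 5
  σ[d>5](R) → 4
  (σ[g>5](S) ⋈[g=d] σ[d>5](R)) → 6
  π[g,f,v,d]((σ[g>5](S) ⋈[g=d] σ[d>5](R))) → 6
  ρ[a/f](π[g,f,v,d]((σ[g>5](S) ⋈[g=d] σ[d>5](R)))) → 6

== RESULT ==
g | a | v | d
7 | 1 | p | 7
7 | 1 | t | 7
7 | 1 | t | 7
7 | 9 | p | 7
7 | 9 | t | 7
7 | 9 | t | 7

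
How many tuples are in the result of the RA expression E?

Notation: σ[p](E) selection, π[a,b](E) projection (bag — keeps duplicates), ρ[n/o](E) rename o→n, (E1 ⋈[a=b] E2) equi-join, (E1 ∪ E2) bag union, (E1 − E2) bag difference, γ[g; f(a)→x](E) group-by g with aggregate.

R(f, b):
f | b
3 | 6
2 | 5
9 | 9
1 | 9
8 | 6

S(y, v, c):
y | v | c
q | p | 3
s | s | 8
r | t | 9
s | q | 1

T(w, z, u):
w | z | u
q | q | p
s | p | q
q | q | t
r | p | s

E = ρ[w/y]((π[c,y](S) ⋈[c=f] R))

Per-node cardinality:
  S → 4
  π[c,y](S) → 4
  R → 5
  (π[c,y](S) ⋈[c=f] R) → 4
  ρ[w/y]((π[c,y](S) ⋈[c=f] R)) → 4

|E| = 4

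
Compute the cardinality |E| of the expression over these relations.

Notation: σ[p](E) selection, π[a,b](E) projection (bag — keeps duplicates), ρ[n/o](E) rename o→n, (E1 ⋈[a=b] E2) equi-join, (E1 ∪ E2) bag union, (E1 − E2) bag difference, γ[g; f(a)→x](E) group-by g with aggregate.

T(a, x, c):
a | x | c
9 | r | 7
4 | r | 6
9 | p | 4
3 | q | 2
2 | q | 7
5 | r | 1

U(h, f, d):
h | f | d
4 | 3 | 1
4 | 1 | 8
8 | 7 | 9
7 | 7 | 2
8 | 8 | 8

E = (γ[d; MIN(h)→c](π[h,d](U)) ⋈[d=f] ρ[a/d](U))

Per-node cardinality:
  U → 5
  π[h,d](U) → 5
  γ[d; MIN(h)→c](π[h,d](U)) → 4
  U → 5
  ρ[a/d](U) → 5
  (γ[d; MIN(h)→c](π[h,d](U)) ⋈[d=f] ρ[a/d](U)) → 2

|E| = 2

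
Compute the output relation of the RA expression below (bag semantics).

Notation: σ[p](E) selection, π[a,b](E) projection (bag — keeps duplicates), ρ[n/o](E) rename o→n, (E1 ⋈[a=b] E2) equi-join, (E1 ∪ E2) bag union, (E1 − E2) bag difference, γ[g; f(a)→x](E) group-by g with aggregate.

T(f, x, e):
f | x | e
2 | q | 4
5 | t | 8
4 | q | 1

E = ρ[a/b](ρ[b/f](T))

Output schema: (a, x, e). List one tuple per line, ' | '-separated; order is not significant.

Stepwise |·|:
  T → 3
  ρ[b/f](T) → 3
  ρ[a/b](ρ[b/f](T)) → 3

== RESULT ==
a | x | e
2 | q | 4
4 | q | 1
5 | t | 8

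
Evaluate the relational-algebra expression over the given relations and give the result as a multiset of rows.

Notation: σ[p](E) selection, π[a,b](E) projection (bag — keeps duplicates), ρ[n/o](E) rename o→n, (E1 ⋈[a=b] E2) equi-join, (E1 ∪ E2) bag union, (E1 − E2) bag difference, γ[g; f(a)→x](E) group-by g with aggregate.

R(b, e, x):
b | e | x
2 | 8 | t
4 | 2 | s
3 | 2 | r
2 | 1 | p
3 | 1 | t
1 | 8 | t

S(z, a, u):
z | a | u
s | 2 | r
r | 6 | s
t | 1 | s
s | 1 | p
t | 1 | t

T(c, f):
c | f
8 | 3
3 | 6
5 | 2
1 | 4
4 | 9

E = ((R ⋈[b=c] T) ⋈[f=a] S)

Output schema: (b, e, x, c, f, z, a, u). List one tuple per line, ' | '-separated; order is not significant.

Stepwise |·|:
  R → 6
  T → 5
  (R ⋈[b=c] T) → 4
  S → 5
  ((R ⋈[b=c] T) ⋈[f=a] S) → 2

== RESULT ==
b | e | x | c | f | z | a | u
3 | 1 | t | 3 | 6 | r | 6 | s
3 | 2 | r | 3 | 6 | r | 6 | s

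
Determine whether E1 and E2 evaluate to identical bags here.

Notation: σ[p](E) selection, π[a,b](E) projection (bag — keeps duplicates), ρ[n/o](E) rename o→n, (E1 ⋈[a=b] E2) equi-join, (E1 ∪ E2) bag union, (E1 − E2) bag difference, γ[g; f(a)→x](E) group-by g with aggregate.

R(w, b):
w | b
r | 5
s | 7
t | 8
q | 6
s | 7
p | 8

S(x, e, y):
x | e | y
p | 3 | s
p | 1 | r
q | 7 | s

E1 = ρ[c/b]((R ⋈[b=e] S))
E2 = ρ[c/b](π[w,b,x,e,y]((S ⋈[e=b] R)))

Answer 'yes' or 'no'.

E1 per-node cardinality:
  R → 6
  S → 3
  (R ⋈[b=e] S) → 2
  ρ[c/b]((R ⋈[b=e] S)) → 2
E2 per-node cardinality:
  S → 3
  R → 6
  (S ⋈[e=b] R) → 2
  π[w,b,x,e,y]((S ⋈[e=b] R)) → 2
  ρ[c/b](π[w,b,x,e,y]((S ⋈[e=b] R))) → 2

E1 and E2 produce the same multiset:
w | c | x | e | y
s | 7 | q | 7 | s
s | 7 | q | 7 | s

yes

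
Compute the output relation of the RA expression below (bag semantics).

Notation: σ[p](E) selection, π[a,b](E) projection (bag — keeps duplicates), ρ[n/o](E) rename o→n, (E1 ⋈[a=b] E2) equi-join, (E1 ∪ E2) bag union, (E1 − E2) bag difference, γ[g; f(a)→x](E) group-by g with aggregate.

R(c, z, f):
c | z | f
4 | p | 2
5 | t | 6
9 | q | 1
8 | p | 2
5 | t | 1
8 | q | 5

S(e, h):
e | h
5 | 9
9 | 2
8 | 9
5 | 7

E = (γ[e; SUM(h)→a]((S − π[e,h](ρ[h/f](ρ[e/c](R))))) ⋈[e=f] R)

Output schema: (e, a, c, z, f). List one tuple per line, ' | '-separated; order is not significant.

Subexpression sizes:
  S → 4
  R → 6
  ρ[e/c](R) → 6
  ρ[h/f](ρ[e/c](R)) → 6
  π[e,h](ρ[h/f](ρ[e/c](R))) → 6
  (S − π[e,h](ρ[h/f](ρ[e/c](R)))) → 4
  γ[e; SUM(h)→a]((S − π[e,h](ρ[h/f](ρ[e/c](R))))) → 3
  R → 6
  (γ[e; SUM(h)→a]((S − π[e,h](ρ[h/f](ρ[e/c](R))))) ⋈[e=f] R) → 1

== RESULT ==
e | a | c | z | f
5 | 16 | 8 | q | 5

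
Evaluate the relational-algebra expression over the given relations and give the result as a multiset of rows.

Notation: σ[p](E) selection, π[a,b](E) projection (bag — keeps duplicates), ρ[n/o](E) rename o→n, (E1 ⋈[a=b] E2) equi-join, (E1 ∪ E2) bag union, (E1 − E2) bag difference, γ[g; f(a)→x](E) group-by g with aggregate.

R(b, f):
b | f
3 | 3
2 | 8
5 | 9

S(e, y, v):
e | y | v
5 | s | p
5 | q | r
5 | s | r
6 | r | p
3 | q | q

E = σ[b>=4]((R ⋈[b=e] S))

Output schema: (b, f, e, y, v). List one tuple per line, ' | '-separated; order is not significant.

Stepwise |·|:
  R → 3
  S → 5
  (R ⋈[b=e] S) → 4
  σ[b>=4]((R ⋈[b=e] S)) → 3

== RESULT ==
b | f | e | y | v
5 | 9 | 5 | q | r
5 | 9 | 5 | s | p
5 | 9 | 5 | s | r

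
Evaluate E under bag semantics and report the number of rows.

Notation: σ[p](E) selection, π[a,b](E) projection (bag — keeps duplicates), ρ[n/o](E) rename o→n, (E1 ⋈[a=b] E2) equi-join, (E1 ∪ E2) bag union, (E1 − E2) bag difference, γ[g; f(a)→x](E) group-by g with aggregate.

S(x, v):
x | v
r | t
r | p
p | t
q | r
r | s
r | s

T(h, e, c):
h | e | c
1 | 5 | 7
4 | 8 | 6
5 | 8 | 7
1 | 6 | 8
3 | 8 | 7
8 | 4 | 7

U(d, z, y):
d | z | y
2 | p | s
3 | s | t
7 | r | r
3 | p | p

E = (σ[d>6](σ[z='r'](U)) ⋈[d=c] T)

Stepwise |·|:
  U → 4
  σ[z='r'](U) → 1
  σ[d>6](σ[z='r'](U)) → 1
  T → 6
  (σ[d>6](σ[z='r'](U)) ⋈[d=c] T) → 4

|E| = 4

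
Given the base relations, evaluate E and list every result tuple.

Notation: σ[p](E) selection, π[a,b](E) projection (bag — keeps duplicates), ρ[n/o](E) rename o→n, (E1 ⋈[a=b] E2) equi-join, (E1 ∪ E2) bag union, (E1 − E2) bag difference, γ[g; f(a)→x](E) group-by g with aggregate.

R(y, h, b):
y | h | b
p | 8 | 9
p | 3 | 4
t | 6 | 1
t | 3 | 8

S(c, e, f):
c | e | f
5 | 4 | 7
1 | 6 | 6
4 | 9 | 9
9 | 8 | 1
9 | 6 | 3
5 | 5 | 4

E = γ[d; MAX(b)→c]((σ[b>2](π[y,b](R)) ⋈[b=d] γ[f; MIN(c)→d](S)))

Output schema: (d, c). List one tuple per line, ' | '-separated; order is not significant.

Subexpression sizes:
  R → 4
  π[y,b](R) → 4
  σ[b>2](π[y,b](R)) → 3
  S → 6
  γ[f; MIN(c)→d](S) → 6
  (σ[b>2](π[y,b](R)) ⋈[b=d] γ[f; MIN(c)→d](S)) → 3
  γ[d; MAX(b)→c]((σ[b>2](π[y,b](R)) ⋈[b=d] γ[f; MIN(c)→d](S))) → 2

== RESULT ==
d | c
4 | 4
9 | 9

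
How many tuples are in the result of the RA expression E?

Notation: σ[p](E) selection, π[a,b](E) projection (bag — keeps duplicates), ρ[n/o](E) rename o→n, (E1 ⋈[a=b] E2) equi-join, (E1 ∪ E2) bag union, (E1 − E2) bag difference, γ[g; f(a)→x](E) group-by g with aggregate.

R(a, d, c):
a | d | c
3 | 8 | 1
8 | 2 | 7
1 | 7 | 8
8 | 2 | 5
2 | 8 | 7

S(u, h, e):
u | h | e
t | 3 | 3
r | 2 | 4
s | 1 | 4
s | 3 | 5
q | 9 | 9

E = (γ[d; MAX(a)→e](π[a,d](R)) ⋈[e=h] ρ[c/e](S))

Subexpression sizes:
  R → 5
  π[a,d](R) → 5
  γ[d; MAX(a)→e](π[a,d](R)) → 3
  S → 5
  ρ[c/e](S) → 5
  (γ[d; MAX(a)→e](π[a,d](R)) ⋈[e=h] ρ[c/e](S)) → 3

|E| = 3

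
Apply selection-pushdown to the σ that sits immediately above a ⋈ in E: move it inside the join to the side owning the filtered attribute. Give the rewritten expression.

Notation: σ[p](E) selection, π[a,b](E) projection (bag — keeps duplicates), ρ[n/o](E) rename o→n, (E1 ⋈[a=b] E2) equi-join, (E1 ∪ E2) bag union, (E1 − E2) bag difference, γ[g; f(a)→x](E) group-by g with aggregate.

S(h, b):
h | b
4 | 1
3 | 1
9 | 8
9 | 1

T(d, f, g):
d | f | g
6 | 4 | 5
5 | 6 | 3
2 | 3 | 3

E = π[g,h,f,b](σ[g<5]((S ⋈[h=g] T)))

σ filters on g, owned by the right side.
E' = π[g,h,f,b]((S ⋈[h=g] σ[g<5](T)))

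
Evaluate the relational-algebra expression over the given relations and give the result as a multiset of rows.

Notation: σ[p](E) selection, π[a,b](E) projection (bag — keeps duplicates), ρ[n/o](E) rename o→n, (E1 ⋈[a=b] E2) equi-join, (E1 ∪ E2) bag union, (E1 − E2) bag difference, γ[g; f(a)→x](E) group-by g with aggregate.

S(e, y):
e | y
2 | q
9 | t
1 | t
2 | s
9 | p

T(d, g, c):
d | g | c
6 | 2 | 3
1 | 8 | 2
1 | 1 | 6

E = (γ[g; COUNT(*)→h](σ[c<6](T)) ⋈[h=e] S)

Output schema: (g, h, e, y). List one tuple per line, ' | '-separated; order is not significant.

Per-node cardinality:
  T → 3
  σ[c<6](T) → 2
  γ[g; COUNT(*)→h](σ[c<6](T)) → 2
  S → 5
  (γ[g; COUNT(*)→h](σ[c<6](T)) ⋈[h=e] S) → 2

== RESULT ==
g | h | e | y
2 | 1 | 1 | t
8 | 1 | 1 | t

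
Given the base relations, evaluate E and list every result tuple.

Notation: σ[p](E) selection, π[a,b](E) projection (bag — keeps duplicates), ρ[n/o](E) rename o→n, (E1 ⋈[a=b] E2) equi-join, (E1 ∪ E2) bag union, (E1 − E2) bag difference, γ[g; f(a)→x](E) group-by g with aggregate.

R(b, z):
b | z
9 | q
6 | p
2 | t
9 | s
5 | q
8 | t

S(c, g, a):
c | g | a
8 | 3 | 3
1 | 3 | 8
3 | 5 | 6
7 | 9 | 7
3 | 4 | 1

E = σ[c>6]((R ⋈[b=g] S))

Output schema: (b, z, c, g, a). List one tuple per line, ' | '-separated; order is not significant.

Per-node cardinality:
  R → 6
  S → 5
  (R ⋈[b=g] S) → 3
  σ[c>6]((R ⋈[b=g] S)) → 2

== RESULT ==
b | z | c | g | a
9 | q | 7 | 9 | 7
9 | s | 7 | 9 | 7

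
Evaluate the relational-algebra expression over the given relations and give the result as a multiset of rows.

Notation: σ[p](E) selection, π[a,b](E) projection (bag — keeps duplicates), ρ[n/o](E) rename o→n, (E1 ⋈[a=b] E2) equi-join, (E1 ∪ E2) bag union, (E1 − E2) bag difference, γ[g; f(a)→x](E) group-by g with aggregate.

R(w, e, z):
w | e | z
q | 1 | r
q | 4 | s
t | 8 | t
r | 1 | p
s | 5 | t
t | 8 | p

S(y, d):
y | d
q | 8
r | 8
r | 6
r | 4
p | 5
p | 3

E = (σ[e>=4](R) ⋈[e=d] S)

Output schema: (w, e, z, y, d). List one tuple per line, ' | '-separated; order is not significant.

Subexpression sizes:
  R → 6
  σ[e>=4](R) → 4
  S → 6
  (σ[e>=4](R) ⋈[e=d] S) → 6

== RESULT ==
w | e | z | y | d
q | 4 | s | r | 4
s | 5 | t | p | 5
t | 8 | p | q | 8
t | 8 | p | r | 8
t | 8 | t | q | 8
t | 8 | t | r | 8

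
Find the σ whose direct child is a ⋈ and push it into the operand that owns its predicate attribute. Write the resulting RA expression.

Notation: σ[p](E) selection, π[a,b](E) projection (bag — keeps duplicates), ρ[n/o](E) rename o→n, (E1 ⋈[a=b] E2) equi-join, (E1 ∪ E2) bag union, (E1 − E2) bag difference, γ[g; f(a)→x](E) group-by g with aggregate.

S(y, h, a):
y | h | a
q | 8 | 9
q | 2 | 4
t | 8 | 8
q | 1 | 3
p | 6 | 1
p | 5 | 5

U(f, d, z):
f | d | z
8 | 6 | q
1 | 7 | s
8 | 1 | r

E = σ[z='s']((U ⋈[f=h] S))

σ filters on z, owned by the left side.
E' = (σ[z='s'](U) ⋈[f=h] S)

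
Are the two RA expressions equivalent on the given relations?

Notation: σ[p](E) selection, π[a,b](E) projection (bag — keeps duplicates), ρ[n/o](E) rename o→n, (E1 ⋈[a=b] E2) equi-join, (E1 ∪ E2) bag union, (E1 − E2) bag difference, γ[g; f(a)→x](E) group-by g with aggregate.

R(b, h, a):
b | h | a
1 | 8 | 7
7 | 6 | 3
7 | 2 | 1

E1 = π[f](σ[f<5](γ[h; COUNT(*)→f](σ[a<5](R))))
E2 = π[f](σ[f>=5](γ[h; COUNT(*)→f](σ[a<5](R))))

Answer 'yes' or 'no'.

E1 row counts bottom-up:
  R → 3
  σ[a<5](R) → 2
  γ[h; COUNT(*)→f](σ[a<5](R)) → 2
  σ[f<5](γ[h; COUNT(*)→f](σ[a<5](R))) → 2
  π[f](σ[f<5](γ[h; COUNT(*)→f](σ[a<5](R)))) → 2
E2 row counts bottom-up:
  R → 3
  σ[a<5](R) → 2
  γ[h; COUNT(*)→f](σ[a<5](R)) → 2
  σ[f>=5](γ[h; COUNT(*)→f](σ[a<5](R))) → 0
  π[f](σ[f>=5](γ[h; COUNT(*)→f](σ[a<5](R)))) → 0

E1 result:
f
1
1
E2 result:
f
(0 rows)
Witness: (1,) appears 2× in E1 but 0× in E2.

no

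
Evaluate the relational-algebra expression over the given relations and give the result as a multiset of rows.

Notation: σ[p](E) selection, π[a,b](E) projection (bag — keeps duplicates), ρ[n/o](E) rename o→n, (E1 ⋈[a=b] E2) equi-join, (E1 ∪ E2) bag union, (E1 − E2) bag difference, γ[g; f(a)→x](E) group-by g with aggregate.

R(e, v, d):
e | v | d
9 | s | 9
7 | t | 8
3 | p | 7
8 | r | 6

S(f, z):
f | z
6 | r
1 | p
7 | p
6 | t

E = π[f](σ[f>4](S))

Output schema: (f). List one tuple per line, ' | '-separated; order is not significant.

Subexpression sizes:
  S → 4
  σ[f>4](S) → 3
  π[f](σ[f>4](S)) → 3

== RESULT ==
f
6
6
7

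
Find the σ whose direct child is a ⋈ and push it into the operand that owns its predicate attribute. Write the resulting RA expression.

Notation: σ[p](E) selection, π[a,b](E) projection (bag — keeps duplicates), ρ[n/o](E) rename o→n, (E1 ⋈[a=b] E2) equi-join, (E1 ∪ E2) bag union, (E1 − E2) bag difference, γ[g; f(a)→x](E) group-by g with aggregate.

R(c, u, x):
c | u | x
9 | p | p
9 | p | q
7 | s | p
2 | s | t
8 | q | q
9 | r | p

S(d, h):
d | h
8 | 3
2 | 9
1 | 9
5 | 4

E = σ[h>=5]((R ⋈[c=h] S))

σ filters on h, owned by the right side.
E' = (R ⋈[c=h] σ[h>=5](S))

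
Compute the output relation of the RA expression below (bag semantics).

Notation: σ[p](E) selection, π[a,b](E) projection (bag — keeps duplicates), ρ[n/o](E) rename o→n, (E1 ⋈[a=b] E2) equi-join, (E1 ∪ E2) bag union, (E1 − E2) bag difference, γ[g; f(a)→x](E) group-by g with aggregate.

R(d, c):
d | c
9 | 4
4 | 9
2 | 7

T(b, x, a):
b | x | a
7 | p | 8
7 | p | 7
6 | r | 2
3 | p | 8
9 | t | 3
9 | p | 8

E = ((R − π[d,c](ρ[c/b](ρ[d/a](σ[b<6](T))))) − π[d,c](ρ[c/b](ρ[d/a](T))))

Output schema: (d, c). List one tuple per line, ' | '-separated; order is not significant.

Per-node cardinality:
  R → 3
  T → 6
  σ[b<6](T) → 1
  ρ[d/a](σ[b<6](T)) → 1
  ρ[c/b](ρ[d/a](σ[b<6](T))) → 1
  π[d,c](ρ[c/b](ρ[d/a](σ[b<6](T)))) → 1
  (R − π[d,c](ρ[c/b](ρ[d/a](σ[b<6](T))))) → 3
  T → 6
  ρ[d/a](T) → 6
  ρ[c/b](ρ[d/a](T)) → 6
  π[d,c](ρ[c/b](ρ[d/a](T))) → 6
  ((R − π[d,c](ρ[c/b](ρ[d/a](σ[b<6](T))))) − π[d,c](ρ[c/b](ρ[d/a](T)))) → 3

== RESULT ==
d | c
2 | 7
4 | 9
9 | 4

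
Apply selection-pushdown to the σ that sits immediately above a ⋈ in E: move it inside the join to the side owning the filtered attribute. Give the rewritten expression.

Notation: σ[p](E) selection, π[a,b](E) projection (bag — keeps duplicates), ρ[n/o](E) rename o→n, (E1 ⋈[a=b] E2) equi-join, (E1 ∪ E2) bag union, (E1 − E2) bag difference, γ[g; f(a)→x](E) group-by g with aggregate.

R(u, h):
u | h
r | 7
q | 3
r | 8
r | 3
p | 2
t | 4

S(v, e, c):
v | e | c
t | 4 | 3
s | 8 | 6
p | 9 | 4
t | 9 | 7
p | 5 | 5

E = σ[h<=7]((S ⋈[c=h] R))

σ filters on h, owned by the right side.
E' = (S ⋈[c=h] σ[h<=7](R))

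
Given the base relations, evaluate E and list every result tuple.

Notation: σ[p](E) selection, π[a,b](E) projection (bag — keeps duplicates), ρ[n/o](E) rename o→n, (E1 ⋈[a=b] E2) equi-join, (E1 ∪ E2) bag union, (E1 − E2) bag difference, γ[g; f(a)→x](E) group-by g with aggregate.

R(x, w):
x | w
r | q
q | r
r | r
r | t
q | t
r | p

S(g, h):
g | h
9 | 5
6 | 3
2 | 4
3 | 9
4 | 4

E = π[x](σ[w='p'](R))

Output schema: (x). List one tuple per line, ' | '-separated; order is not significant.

Row counts bottom-up:
  R → 6
  σ[w='p'](R) → 1
  π[x](σ[w='p'](R)) → 1

== RESULT ==
x
r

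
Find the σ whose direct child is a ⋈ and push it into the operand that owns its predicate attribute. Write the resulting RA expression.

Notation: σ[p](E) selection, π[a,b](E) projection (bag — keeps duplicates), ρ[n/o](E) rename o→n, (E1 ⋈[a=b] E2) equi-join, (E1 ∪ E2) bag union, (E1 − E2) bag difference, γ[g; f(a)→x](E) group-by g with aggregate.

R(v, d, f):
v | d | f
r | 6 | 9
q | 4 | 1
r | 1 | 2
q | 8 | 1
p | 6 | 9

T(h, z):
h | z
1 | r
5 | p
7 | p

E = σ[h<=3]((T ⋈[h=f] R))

σ filters on h, owned by the left side.
E' = (σ[h<=3](T) ⋈[h=f] R)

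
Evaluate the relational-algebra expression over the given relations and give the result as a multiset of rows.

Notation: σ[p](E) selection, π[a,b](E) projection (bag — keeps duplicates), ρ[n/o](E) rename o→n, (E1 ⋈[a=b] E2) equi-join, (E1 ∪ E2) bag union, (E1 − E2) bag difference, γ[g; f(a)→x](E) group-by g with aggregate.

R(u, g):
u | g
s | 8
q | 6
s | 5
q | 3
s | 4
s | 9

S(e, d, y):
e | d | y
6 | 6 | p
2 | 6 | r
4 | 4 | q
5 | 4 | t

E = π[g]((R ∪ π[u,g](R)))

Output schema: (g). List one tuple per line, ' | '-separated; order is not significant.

Per-node cardinality:
  R → 6
  R → 6
  π[u,g](R) → 6
  (R ∪ π[u,g](R)) → 12
  π[g]((R ∪ π[u,g](R))) → 12

== RESULT ==
g
3
3
4
4
5
5
6
6
8
8
9
9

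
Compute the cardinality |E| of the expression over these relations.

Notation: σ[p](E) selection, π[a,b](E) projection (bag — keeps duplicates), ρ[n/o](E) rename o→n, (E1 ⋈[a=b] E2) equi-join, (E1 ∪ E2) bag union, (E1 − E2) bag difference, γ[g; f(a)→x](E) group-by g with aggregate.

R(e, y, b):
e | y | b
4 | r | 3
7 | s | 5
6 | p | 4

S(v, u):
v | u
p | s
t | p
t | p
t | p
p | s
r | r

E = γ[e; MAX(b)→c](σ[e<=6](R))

Per-node cardinality:
  R → 3
  σ[e<=6](R) → 2
  γ[e; MAX(b)→c](σ[e<=6](R)) → 2

|E| = 2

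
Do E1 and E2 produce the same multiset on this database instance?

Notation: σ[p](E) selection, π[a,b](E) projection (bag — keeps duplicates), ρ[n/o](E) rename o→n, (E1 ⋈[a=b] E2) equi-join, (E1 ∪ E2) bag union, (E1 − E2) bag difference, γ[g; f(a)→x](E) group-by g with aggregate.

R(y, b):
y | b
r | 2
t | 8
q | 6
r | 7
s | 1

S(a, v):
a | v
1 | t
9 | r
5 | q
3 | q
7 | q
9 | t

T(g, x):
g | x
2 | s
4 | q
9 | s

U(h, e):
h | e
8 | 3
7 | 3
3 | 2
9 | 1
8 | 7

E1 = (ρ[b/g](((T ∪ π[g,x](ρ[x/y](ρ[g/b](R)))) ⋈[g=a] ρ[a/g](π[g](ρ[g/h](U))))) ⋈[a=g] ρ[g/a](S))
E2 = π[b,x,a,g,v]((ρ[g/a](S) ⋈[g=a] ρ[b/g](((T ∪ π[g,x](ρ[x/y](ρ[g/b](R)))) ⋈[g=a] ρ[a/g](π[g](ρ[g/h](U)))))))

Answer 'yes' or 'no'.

E1 stepwise |·|:
  T → 3
  R → 5
  ρ[g/b](R) → 5
  ρ[x/y](ρ[g/b](R)) → 5
  π[g,x](ρ[x/y](ρ[g/b](R))) → 5
  (T ∪ π[g,x](ρ[x/y](ρ[g/b](R)))) → 8
  U → 5
  ρ[g/h](U) → 5
  π[g](ρ[g/h](U)) → 5
  ρ[a/g](π[g](ρ[g/h](U))) → 5
  ((T ∪ π[g,x](ρ[x/y](ρ[g/b](R)))) ⋈[g=a] ρ[a/g](π[g](ρ[g/h](U)))) → 4
  ρ[b/g](((T ∪ π[g,x](ρ[x/y](ρ[g/b](R)))) ⋈[g=a] ρ[a/g](π[g](ρ[g/h](U))))) → 4
  S → 6
  ρ[g/a](S) → 6
  (ρ[b/g](((T ∪ π[g,x](ρ[x/y](ρ[g/b](R)))) ⋈[g=a] ρ[a/g](π[g](ρ[g/h](U))))) ⋈[a=g] ρ[g/a](S)) → 3
E2 stepwise |·|:
  S → 6
  ρ[g/a](S) → 6
  T → 3
  R → 5
  ρ[g/b](R) → 5
  ρ[x/y](ρ[g/b](R)) → 5
  π[g,x](ρ[x/y](ρ[g/b](R))) → 5
  (T ∪ π[g,x](ρ[x/y](ρ[g/b](R)))) → 8
  U → 5
  ρ[g/h](U) → 5
  π[g](ρ[g/h](U)) → 5
  ρ[a/g](π[g](ρ[g/h](U))) → 5
  ((T ∪ π[g,x](ρ[x/y](ρ[g/b](R)))) ⋈[g=a] ρ[a/g](π[g](ρ[g/h](U)))) → 4
  ρ[b/g](((T ∪ π[g,x](ρ[x/y](ρ[g/b](R)))) ⋈[g=a] ρ[a/g](π[g](ρ[g/h](U))))) → 4
  (ρ[g/a](S) ⋈[g=a] ρ[b/g](((T ∪ π[g,x](ρ[x/y](ρ[g/b](R)))) ⋈[g=a] ρ[a/g](π[g](ρ[g/h](U)))))) → 3
  π[b,x,a,g,v]((ρ[g/a](S) ⋈[g=a] ρ[b/g](((T ∪ π[g,x](ρ[x/y](ρ[g/b](R)))) ⋈[g=a] ρ[a/g](π[g](ρ[g/h](U))))))) → 3

E1 and E2 produce the same multiset:
b | x | a | g | v
7 | r | 7 | 7 | q
9 | s | 9 | 9 | r
9 | s | 9 | 9 | t

yes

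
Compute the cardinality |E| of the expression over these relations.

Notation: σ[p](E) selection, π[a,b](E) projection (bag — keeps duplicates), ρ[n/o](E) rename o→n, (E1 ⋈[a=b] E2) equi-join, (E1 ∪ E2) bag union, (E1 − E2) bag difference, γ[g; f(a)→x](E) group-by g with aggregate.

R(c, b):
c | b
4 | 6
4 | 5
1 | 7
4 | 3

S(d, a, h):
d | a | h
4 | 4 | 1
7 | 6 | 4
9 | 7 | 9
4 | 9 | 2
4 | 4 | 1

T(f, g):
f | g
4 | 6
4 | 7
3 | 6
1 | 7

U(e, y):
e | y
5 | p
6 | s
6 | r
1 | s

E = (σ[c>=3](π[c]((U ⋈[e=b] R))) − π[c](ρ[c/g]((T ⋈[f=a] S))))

Subexpression sizes:
  U → 4
  R → 4
  (U ⋈[e=b] R) → 3
  π[c]((U ⋈[e=b] R)) → 3
  σ[c>=3](π[c]((U ⋈[e=b] R))) → 3
  T → 4
  S → 5
  (T ⋈[f=a] S) → 4
  ρ[c/g]((T ⋈[f=a] S)) → 4
  π[c](ρ[c/g]((T ⋈[f=a] S))) → 4
  (σ[c>=3](π[c]((U ⋈[e=b] R))) − π[c](ρ[c/g]((T ⋈[f=a] S)))) → 3

|E| = 3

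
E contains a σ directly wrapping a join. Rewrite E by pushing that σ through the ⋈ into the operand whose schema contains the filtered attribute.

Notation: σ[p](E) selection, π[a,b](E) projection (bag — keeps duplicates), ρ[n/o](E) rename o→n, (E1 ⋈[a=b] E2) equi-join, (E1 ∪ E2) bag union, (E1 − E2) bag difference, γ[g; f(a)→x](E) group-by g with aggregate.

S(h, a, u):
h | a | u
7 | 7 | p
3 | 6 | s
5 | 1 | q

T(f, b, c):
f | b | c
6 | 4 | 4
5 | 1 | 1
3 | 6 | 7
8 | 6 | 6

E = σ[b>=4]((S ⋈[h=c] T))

σ filters on b, owned by the right side.
E' = (S ⋈[h=c] σ[b>=4](T))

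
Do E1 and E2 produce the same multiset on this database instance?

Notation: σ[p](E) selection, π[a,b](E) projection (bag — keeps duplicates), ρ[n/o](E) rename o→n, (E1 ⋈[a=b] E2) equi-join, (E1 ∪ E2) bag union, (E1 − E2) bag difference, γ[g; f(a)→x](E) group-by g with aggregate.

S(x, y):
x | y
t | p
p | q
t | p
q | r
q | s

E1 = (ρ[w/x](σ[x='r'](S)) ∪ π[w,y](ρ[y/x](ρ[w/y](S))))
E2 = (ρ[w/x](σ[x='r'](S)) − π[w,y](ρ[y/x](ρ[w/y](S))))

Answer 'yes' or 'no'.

E1 stepwise |·|:
  S → 5
  σ[x='r'](S) → 0
  ρ[w/x](σ[x='r'](S)) → 0
  S → 5
  ρ[w/y](S) → 5
  ρ[y/x](ρ[w/y](S)) → 5
  π[w,y](ρ[y/x](ρ[w/y](S))) → 5
  (ρ[w/x](σ[x='r'](S)) ∪ π[w,y](ρ[y/x](ρ[w/y](S)))) → 5
E2 stepwise |·|:
  S → 5
  σ[x='r'](S) → 0
  ρ[w/x](σ[x='r'](S)) → 0
  S → 5
  ρ[w/y](S) → 5
  ρ[y/x](ρ[w/y](S)) → 5
  π[w,y](ρ[y/x](ρ[w/y](S))) → 5
  (ρ[w/x](σ[x='r'](S)) − π[w,y](ρ[y/x](ρ[w/y](S)))) → 0

E1 result:
w | y
p | t
p | t
q | p
r | q
s | q
E2 result:
w | y
(0 rows)
Witness: ('s', 'q') appears 1× in E1 but 0× in E2.

no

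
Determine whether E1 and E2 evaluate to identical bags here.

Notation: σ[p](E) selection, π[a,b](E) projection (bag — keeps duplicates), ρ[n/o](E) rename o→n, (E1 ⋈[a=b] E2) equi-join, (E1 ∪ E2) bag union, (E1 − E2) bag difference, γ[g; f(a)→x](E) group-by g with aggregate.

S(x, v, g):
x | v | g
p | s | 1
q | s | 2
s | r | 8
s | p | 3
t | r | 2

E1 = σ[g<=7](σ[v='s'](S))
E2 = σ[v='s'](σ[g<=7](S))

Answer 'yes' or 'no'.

E1 per-node cardinality:
  S → 5
  σ[v='s'](S) → 2
  σ[g<=7](σ[v='s'](S)) → 2
E2 per-node cardinality:
  S → 5
  σ[g<=7](S) → 4
  σ[v='s'](σ[g<=7](S)) → 2

E1 and E2 produce the same multiset:
x | v | g
p | s | 1
q | s | 2

yes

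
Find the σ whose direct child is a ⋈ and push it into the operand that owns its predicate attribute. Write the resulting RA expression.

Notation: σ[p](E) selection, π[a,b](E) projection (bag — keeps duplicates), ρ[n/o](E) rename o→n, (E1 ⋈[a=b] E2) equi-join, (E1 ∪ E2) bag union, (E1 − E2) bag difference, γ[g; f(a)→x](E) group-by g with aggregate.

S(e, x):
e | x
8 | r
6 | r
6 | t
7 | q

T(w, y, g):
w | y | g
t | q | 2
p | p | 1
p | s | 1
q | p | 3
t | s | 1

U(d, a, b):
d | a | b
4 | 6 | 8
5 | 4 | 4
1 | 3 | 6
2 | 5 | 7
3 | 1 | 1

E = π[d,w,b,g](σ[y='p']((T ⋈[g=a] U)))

σ filters on y, owned by the left side.
E' = π[d,w,b,g]((σ[y='p'](T) ⋈[g=a] U))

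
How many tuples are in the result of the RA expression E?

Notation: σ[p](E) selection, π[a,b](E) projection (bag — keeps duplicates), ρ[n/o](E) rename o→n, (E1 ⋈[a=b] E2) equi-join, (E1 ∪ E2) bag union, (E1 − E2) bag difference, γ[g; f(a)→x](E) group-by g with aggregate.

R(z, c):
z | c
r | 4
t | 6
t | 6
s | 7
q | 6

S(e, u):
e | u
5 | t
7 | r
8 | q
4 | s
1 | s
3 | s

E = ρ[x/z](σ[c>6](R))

Subexpression sizes:
  R → 5
  σ[c>6](R) → 1
  ρ[x/z](σ[c>6](R)) → 1

|E| = 1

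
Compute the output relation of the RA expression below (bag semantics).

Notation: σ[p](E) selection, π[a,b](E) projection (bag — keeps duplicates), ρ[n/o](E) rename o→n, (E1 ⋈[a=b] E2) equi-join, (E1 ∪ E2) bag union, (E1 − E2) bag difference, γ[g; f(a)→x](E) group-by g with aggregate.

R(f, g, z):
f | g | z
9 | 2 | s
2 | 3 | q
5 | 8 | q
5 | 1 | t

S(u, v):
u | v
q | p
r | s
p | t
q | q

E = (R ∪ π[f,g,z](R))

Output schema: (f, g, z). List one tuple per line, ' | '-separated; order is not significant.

Stepwise |·|:
  R → 4
  R → 4
  π[f,g,z](R) → 4
  (R ∪ π[f,g,z](R)) → 8

== RESULT ==
f | g | z
2 | 3 | q
2 | 3 | q
5 | 1 | t
5 | 1 | t
5 | 8 | q
5 | 8 | q
9 | 2 | s
9 | 2 | s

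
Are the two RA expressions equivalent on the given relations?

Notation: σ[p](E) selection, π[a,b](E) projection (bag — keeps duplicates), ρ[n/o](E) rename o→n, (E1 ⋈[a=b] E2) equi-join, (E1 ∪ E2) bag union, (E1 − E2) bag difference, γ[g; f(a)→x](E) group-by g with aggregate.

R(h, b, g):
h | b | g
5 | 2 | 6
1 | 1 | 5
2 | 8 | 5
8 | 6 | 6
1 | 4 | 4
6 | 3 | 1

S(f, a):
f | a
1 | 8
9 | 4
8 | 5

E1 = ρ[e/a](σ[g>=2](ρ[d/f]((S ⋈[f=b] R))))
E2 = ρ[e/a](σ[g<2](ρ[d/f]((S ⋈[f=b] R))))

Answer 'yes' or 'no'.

E1 row counts bottom-up:
  S → 3
  R → 6
  (S ⋈[f=b] R) → 2
  ρ[d/f]((S ⋈[f=b] R)) → 2
  σ[g>=2](ρ[d/f]((S ⋈[f=b] R))) → 2
  ρ[e/a](σ[g>=2](ρ[d/f]((S ⋈[f=b] R)))) → 2
E2 row counts bottom-up:
  S → 3
  R → 6
  (S ⋈[f=b] R) → 2
  ρ[d/f]((S ⋈[f=b] R)) → 2
  σ[g<2](ρ[d/f]((S ⋈[f=b] R))) → 0
  ρ[e/a](σ[g<2](ρ[d/f]((S ⋈[f=b] R)))) → 0

E1 result:
d | e | h | b | g
1 | 8 | 1 | 1 | 5
8 | 5 | 2 | 8 | 5
E2 result:
d | e | h | b | g
(0 rows)
Witness: (1, 8, 1, 1, 5) appears 1× in E1 but 0× in E2.

no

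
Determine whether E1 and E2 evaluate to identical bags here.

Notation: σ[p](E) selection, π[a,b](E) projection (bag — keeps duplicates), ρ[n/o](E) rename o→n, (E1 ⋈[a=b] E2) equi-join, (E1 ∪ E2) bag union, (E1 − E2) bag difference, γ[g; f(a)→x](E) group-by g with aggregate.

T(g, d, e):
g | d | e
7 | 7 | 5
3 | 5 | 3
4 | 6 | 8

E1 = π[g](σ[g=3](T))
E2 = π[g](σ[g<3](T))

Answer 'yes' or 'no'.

E1 subexpression sizes:
  T → 3
  σ[g=3](T) → 1
  π[g](σ[g=3](T)) → 1
E2 subexpression sizes:
  T → 3
  σ[g<3](T) → 0
  π[g](σ[g<3](T)) → 0

E1 result:
g
3
E2 result:
g
(0 rows)
Witness: (3,) appears 1× in E1 but 0× in E2.

no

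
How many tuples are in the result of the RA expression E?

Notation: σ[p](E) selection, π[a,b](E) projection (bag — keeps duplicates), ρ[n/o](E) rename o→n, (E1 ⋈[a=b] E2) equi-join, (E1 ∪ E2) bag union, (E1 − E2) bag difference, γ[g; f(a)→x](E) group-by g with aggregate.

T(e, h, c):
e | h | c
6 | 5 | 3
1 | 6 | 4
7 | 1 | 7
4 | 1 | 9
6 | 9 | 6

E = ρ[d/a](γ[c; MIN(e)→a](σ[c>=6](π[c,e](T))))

Stepwise |·|:
  T → 5
  π[c,e](T) → 5
  σ[c>=6](π[c,e](T)) → 3
  γ[c; MIN(e)→a](σ[c>=6](π[c,e](T))) → 3
  ρ[d/a](γ[c; MIN(e)→a](σ[c>=6](π[c,e](T)))) → 3

|E| = 3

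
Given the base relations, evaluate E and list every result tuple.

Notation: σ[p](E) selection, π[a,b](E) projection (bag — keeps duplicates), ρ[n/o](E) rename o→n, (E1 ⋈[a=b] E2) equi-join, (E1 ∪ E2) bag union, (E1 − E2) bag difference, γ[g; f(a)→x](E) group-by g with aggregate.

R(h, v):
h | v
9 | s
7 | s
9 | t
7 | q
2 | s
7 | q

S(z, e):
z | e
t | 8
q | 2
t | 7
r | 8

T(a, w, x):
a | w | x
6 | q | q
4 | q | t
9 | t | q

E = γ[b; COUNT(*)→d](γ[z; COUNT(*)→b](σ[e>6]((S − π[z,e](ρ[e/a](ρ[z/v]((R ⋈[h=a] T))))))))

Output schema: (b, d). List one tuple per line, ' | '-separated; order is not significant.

Subexpression sizes:
  S → 4
  R → 6
  T → 3
  (R ⋈[h=a] T) → 2
  ρ[z/v]((R ⋈[h=a] T)) → 2
  ρ[e/a](ρ[z/v]((R ⋈[h=a] T))) → 2
  π[z,e](ρ[e/a](ρ[z/v]((R ⋈[h=a] T)))) → 2
  (S − π[z,e](ρ[e/a](ρ[z/v]((R ⋈[h=a] T))))) → 4
  σ[e>6]((S − π[z,e](ρ[e/a](ρ[z/v]((R ⋈[h=a] T)))))) → 3
  γ[z; COUNT(*)→b](σ[e>6]((S − π[z,e](ρ[e/a](ρ[z/v]((R ⋈[h=a] T))))))) → 2
  γ[b; COUNT(*)→d](γ[z; COUNT(*)→b](σ[e>6]((S − π[z,e](ρ[e/a](ρ[z/v]((R ⋈[h=a] T)))))))) → 2

== RESULT ==
b | d
1 | 1
2 | 1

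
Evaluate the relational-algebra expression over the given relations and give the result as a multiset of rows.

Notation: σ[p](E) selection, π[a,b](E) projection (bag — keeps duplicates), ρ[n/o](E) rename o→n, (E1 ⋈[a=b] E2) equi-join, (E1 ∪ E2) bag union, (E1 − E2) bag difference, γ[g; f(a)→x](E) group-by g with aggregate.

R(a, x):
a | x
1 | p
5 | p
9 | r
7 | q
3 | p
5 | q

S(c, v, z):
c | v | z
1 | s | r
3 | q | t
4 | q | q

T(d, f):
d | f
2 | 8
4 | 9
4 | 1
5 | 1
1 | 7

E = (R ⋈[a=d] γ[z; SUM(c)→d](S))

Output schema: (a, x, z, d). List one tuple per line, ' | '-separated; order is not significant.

Subexpression sizes:
  R → 6
  S → 3
  γ[z; SUM(c)→d](S) → 3
  (R ⋈[a=d] γ[z; SUM(c)→d](S)) → 2

== RESULT ==
a | x | z | d
1 | p | r | 1
3 | p | t | 3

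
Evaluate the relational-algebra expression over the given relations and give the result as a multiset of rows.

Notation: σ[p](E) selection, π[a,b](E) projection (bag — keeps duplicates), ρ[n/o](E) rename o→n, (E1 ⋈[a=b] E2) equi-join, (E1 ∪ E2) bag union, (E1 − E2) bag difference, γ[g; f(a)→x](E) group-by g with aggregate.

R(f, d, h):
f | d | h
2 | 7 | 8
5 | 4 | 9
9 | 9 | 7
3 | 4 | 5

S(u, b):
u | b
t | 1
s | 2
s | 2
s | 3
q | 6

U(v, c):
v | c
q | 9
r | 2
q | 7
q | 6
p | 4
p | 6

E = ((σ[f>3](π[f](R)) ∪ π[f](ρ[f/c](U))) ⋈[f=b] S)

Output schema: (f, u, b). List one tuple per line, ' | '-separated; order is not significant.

Per-node cardinality:
  R → 4
  π[f](R) → 4
  σ[f>3](π[f](R)) → 2
  U → 6
  ρ[f/c](U) → 6
  π[f](ρ[f/c](U)) → 6
  (σ[f>3](π[f](R)) ∪ π[f](ρ[f/c](U))) → 8
  S → 5
  ((σ[f>3](π[f](R)) ∪ π[f](ρ[f/c](U))) ⋈[f=b] S) → 4

== RESULT ==
f | u | b
2 | s | 2
2 | s | 2
6 | q | 6
6 | q | 6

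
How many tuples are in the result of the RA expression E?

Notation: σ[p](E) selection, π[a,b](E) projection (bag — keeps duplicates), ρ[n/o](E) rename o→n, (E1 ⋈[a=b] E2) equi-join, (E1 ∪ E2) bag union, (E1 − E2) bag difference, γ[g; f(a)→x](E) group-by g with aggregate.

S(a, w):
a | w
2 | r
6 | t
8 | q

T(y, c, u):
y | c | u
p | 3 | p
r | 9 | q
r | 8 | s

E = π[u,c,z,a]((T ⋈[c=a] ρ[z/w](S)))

Per-node cardinality:
  T → 3
  S → 3
  ρ[z/w](S) → 3
  (T ⋈[c=a] ρ[z/w](S)) → 1
  π[u,c,z,a]((T ⋈[c=a] ρ[z/w](S))) → 1

|E| = 1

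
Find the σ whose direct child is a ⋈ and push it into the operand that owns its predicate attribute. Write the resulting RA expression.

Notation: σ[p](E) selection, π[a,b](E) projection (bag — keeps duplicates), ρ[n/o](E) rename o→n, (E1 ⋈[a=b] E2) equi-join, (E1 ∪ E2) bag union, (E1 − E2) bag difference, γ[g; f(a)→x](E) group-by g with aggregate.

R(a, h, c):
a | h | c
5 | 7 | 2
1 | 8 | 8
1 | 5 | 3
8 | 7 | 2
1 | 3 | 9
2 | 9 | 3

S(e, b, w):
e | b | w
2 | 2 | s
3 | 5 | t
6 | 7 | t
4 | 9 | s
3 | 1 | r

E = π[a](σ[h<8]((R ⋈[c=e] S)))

σ filters on h, owned by the left side.
E' = π[a]((σ[h<8](R) ⋈[c=e] S))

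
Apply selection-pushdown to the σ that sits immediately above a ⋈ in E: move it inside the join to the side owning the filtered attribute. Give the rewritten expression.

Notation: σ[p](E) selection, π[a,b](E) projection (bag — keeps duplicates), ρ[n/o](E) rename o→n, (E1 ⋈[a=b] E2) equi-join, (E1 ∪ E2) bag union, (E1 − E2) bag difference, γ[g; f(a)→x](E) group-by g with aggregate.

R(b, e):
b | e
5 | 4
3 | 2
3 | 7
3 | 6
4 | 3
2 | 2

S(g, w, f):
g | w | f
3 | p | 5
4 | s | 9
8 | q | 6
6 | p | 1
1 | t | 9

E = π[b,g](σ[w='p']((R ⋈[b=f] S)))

σ filters on w, owned by the right side.
E' = π[b,g]((R ⋈[b=f] σ[w='p'](S)))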